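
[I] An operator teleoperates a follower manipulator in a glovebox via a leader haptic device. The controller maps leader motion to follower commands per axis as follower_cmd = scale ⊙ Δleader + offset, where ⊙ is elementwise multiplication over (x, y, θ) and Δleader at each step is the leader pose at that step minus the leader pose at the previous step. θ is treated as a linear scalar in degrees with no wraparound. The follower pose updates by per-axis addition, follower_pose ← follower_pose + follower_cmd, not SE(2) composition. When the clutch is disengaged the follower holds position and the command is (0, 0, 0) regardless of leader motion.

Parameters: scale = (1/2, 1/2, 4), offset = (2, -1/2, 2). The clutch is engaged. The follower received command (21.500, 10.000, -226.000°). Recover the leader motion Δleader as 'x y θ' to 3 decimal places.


axis x: (21.500 − 2) / (1/2) = 39.000
axis y: (10.000 − -1/2) / (1/2) = 21.000
axis θ: (-226.000 − 2) / (4) = -57.000

39.000 21.000 -57.000


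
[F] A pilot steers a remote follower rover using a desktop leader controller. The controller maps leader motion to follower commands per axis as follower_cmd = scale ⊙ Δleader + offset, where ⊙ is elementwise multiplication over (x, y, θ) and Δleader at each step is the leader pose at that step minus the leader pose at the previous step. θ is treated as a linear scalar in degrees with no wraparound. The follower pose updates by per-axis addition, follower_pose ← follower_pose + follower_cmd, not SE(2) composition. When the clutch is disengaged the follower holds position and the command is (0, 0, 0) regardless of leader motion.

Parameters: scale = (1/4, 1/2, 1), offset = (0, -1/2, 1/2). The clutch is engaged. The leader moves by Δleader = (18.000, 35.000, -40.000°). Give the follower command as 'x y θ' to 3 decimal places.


4.500 17.000 -39.500

axis x: 1/4·18.000 + 0 = 4.500
axis y: 1/2·35.000 + -1/2 = 17.000
axis θ: 1·-40.000 + 1/2 = -39.500


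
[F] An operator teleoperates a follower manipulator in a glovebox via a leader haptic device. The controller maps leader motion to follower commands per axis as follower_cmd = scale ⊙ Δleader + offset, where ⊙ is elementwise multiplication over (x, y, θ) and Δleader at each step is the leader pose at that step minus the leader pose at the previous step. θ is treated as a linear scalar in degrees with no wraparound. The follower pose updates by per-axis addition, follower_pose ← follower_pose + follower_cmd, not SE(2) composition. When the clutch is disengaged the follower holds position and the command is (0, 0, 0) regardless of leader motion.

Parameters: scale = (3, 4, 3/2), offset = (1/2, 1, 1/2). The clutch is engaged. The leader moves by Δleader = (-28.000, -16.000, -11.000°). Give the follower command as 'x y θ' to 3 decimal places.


-83.500 -63.000 -16.000

axis x: 3·-28.000 + 1/2 = -83.500
axis y: 4·-16.000 + 1 = -63.000
axis θ: 3/2·-11.000 + 1/2 = -16.000


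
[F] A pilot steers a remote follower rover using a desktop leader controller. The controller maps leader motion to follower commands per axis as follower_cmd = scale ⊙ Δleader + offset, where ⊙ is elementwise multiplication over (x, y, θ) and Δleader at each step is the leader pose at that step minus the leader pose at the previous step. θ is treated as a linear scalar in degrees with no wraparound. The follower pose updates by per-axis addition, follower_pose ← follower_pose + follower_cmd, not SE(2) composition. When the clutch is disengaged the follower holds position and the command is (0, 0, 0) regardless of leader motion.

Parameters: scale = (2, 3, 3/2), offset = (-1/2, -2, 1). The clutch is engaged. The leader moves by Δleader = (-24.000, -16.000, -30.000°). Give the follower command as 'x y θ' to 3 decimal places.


-48.500 -50.000 -44.000

axis x: 2·-24.000 + -1/2 = -48.500
axis y: 3·-16.000 + -2 = -50.000
axis θ: 3/2·-30.000 + 1 = -44.000


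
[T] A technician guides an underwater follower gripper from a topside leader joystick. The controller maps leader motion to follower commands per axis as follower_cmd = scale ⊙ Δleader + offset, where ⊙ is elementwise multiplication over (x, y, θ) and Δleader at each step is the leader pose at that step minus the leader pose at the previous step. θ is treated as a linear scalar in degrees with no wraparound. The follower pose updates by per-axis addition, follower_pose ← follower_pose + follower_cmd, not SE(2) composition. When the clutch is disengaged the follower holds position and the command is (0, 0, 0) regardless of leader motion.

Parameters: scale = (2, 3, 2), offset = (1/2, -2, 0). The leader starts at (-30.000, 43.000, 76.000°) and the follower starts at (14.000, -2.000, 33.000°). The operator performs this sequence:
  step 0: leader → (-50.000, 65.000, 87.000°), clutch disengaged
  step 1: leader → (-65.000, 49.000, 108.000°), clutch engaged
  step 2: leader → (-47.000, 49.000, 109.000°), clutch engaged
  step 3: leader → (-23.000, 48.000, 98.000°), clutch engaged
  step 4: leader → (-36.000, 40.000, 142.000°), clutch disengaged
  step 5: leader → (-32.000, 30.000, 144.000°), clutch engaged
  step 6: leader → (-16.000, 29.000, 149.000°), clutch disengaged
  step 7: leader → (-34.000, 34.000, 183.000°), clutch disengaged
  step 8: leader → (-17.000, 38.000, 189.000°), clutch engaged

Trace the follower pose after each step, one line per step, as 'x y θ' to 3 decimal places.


14.000 -2.000 33.000
-15.500 -52.000 75.000
21.000 -54.000 77.000
69.500 -59.000 55.000
69.500 -59.000 55.000
78.000 -91.000 59.000
78.000 -91.000 59.000
78.000 -91.000 59.000
112.500 -81.000 71.000

step 0: Δleader=(-20.000, 22.000, 11.000°), disengaged; cmd=(0,0,0) → follower holds at (14.000, -2.000, 33.000°)
step 1: Δleader=(-15.000, -16.000, 21.000°), engaged; cmd=(-29.500, -50.000, 42.000°) → follower=(-15.500, -52.000, 75.000°)
step 2: Δleader=(18.000, 0.000, 1.000°), engaged; cmd=(36.500, -2.000, 2.000°) → follower=(21.000, -54.000, 77.000°)
step 3: Δleader=(24.000, -1.000, -11.000°), engaged; cmd=(48.500, -5.000, -22.000°) → follower=(69.500, -59.000, 55.000°)
step 4: Δleader=(-13.000, -8.000, 44.000°), disengaged; cmd=(0,0,0) → follower holds at (69.500, -59.000, 55.000°)
step 5: Δleader=(4.000, -10.000, 2.000°), engaged; cmd=(8.500, -32.000, 4.000°) → follower=(78.000, -91.000, 59.000°)
step 6: Δleader=(16.000, -1.000, 5.000°), disengaged; cmd=(0,0,0) → follower holds at (78.000, -91.000, 59.000°)
step 7: Δleader=(-18.000, 5.000, 34.000°), disengaged; cmd=(0,0,0) → follower holds at (78.000, -91.000, 59.000°)
step 8: Δleader=(17.000, 4.000, 6.000°), engaged; cmd=(34.500, 10.000, 12.000°) → follower=(112.500, -81.000, 71.000°)


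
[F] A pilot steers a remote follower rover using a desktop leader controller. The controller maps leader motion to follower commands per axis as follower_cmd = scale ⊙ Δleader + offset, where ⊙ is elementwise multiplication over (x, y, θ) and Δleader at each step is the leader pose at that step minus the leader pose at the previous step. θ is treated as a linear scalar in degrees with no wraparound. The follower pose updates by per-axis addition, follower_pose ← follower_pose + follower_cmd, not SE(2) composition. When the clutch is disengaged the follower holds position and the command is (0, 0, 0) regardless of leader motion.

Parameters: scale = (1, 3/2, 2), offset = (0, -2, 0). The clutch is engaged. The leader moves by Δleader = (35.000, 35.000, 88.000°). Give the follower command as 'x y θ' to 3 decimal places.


35.000 50.500 176.000

axis x: 1·35.000 + 0 = 35.000
axis y: 3/2·35.000 + -2 = 50.500
axis θ: 2·88.000 + 0 = 176.000


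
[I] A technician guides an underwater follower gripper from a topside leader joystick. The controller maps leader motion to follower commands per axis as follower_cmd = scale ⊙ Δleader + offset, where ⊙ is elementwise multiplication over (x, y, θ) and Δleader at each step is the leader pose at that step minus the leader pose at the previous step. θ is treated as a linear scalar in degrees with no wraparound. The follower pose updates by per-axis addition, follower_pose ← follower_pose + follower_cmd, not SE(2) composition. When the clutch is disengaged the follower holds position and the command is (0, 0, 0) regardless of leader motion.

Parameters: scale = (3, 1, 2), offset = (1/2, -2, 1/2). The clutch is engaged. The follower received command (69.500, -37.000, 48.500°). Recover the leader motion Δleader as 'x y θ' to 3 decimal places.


23.000 -35.000 24.000

axis x: (69.500 − 1/2) / (3) = 23.000
axis y: (-37.000 − -2) / (1) = -35.000
axis θ: (48.500 − 1/2) / (2) = 24.000


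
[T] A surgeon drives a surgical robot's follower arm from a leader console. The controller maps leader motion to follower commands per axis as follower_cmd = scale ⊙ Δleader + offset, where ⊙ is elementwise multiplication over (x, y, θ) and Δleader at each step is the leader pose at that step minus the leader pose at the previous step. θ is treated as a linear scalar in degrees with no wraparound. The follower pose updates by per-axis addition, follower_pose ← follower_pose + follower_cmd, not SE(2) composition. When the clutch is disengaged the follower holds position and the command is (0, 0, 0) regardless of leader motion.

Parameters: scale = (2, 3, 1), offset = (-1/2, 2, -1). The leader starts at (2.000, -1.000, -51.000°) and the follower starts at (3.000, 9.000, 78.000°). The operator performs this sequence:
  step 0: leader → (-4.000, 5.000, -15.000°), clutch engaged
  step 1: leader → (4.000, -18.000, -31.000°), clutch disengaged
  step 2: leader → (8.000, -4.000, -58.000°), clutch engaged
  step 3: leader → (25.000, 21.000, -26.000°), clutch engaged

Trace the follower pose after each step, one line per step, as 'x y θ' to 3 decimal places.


step 0: Δleader=(-6.000, 6.000, 36.000°), engaged; cmd=(-12.500, 20.000, 35.000°) → follower=(-9.500, 29.000, 113.000°)
step 1: Δleader=(8.000, -23.000, -16.000°), disengaged; cmd=(0,0,0) → follower holds at (-9.500, 29.000, 113.000°)
step 2: Δleader=(4.000, 14.000, -27.000°), engaged; cmd=(7.500, 44.000, -28.000°) → follower=(-2.000, 73.000, 85.000°)
step 3: Δleader=(17.000, 25.000, 32.000°), engaged; cmd=(33.500, 77.000, 31.000°) → follower=(31.500, 150.000, 116.000°)

-9.500 29.000 113.000
-9.500 29.000 113.000
-2.000 73.000 85.000
31.500 150.000 116.000


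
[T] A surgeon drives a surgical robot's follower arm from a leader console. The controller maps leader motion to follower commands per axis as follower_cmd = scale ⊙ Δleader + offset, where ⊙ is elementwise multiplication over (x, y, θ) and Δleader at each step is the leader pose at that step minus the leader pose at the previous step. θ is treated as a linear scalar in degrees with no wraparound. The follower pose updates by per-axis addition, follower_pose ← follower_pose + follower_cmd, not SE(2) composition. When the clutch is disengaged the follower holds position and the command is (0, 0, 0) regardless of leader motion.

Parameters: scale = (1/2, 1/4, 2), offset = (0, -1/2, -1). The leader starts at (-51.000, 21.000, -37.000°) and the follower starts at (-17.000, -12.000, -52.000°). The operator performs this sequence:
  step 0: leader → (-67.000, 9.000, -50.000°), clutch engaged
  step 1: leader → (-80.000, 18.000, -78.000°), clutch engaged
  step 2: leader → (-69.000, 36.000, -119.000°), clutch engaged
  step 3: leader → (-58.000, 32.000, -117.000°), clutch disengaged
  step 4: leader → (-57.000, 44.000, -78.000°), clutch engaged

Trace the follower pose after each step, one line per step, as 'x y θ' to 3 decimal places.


step 0: Δleader=(-16.000, -12.000, -13.000°), engaged; cmd=(-8.000, -3.500, -27.000°) → follower=(-25.000, -15.500, -79.000°)
step 1: Δleader=(-13.000, 9.000, -28.000°), engaged; cmd=(-6.500, 1.750, -57.000°) → follower=(-31.500, -13.750, -136.000°)
step 2: Δleader=(11.000, 18.000, -41.000°), engaged; cmd=(5.500, 4.000, -83.000°) → follower=(-26.000, -9.750, -219.000°)
step 3: Δleader=(11.000, -4.000, 2.000°), disengaged; cmd=(0,0,0) → follower holds at (-26.000, -9.750, -219.000°)
step 4: Δleader=(1.000, 12.000, 39.000°), engaged; cmd=(0.500, 2.500, 77.000°) → follower=(-25.500, -7.250, -142.000°)

-25.000 -15.500 -79.000
-31.500 -13.750 -136.000
-26.000 -9.750 -219.000
-26.000 -9.750 -219.000
-25.500 -7.250 -142.000


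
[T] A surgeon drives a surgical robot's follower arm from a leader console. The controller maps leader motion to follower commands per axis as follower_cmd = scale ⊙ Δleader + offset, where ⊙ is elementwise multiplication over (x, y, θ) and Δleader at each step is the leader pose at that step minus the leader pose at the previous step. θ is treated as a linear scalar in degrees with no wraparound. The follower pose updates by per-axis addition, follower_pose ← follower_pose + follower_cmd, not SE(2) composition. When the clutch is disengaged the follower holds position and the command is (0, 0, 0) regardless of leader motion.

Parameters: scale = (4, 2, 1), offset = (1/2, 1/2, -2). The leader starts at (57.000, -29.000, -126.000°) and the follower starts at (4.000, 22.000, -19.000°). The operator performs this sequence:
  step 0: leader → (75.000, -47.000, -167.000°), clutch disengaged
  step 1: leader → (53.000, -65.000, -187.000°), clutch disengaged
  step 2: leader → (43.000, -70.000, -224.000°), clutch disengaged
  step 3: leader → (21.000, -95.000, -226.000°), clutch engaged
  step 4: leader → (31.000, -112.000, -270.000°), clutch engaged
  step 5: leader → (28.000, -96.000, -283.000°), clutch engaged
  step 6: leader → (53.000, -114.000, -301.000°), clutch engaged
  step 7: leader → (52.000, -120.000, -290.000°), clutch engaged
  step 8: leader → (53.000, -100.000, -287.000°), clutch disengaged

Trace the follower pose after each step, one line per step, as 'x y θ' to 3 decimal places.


4.000 22.000 -19.000
4.000 22.000 -19.000
4.000 22.000 -19.000
-83.500 -27.500 -23.000
-43.000 -61.000 -69.000
-54.500 -28.500 -84.000
46.000 -64.000 -104.000
42.500 -75.500 -95.000
42.500 -75.500 -95.000

step 0: Δleader=(18.000, -18.000, -41.000°), disengaged; cmd=(0,0,0) → follower holds at (4.000, 22.000, -19.000°)
step 1: Δleader=(-22.000, -18.000, -20.000°), disengaged; cmd=(0,0,0) → follower holds at (4.000, 22.000, -19.000°)
step 2: Δleader=(-10.000, -5.000, -37.000°), disengaged; cmd=(0,0,0) → follower holds at (4.000, 22.000, -19.000°)
step 3: Δleader=(-22.000, -25.000, -2.000°), engaged; cmd=(-87.500, -49.500, -4.000°) → follower=(-83.500, -27.500, -23.000°)
step 4: Δleader=(10.000, -17.000, -44.000°), engaged; cmd=(40.500, -33.500, -46.000°) → follower=(-43.000, -61.000, -69.000°)
step 5: Δleader=(-3.000, 16.000, -13.000°), engaged; cmd=(-11.500, 32.500, -15.000°) → follower=(-54.500, -28.500, -84.000°)
step 6: Δleader=(25.000, -18.000, -18.000°), engaged; cmd=(100.500, -35.500, -20.000°) → follower=(46.000, -64.000, -104.000°)
step 7: Δleader=(-1.000, -6.000, 11.000°), engaged; cmd=(-3.500, -11.500, 9.000°) → follower=(42.500, -75.500, -95.000°)
step 8: Δleader=(1.000, 20.000, 3.000°), disengaged; cmd=(0,0,0) → follower holds at (42.500, -75.500, -95.000°)


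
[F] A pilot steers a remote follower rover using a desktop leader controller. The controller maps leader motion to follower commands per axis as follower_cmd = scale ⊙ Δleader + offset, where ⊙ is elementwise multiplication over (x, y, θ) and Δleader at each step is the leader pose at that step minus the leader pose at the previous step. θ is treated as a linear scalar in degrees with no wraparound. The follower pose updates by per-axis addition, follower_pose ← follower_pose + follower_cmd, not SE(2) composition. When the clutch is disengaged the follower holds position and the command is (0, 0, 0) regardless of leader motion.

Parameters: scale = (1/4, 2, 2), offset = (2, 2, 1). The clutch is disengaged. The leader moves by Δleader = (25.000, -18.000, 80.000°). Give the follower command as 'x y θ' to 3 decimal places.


0.000 0.000 0.000

clutch disengaged → follower holds; cmd = (0, 0, 0)


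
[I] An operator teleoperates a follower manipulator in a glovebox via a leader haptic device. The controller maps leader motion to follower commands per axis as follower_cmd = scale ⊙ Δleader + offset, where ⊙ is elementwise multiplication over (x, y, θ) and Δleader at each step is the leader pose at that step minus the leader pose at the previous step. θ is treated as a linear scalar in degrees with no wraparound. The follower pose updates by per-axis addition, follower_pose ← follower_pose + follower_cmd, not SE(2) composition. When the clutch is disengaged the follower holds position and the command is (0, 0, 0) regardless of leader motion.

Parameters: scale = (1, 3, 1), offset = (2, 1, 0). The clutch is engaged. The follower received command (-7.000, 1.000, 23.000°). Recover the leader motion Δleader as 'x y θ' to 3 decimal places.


-9.000 0.000 23.000

axis x: (-7.000 − 2) / (1) = -9.000
axis y: (1.000 − 1) / (3) = 0.000
axis θ: (23.000 − 0) / (1) = 23.000


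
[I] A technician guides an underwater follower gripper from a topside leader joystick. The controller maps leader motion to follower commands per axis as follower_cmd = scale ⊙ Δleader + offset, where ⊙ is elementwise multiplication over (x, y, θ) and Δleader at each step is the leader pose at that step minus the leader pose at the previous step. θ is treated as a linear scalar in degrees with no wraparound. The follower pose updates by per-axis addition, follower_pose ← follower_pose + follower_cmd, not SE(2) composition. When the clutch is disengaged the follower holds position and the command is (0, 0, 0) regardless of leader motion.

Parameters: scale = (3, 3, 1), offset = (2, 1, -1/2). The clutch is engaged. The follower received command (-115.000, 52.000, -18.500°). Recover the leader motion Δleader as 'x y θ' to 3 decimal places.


axis x: (-115.000 − 2) / (3) = -39.000
axis y: (52.000 − 1) / (3) = 17.000
axis θ: (-18.500 − -1/2) / (1) = -18.000

-39.000 17.000 -18.000


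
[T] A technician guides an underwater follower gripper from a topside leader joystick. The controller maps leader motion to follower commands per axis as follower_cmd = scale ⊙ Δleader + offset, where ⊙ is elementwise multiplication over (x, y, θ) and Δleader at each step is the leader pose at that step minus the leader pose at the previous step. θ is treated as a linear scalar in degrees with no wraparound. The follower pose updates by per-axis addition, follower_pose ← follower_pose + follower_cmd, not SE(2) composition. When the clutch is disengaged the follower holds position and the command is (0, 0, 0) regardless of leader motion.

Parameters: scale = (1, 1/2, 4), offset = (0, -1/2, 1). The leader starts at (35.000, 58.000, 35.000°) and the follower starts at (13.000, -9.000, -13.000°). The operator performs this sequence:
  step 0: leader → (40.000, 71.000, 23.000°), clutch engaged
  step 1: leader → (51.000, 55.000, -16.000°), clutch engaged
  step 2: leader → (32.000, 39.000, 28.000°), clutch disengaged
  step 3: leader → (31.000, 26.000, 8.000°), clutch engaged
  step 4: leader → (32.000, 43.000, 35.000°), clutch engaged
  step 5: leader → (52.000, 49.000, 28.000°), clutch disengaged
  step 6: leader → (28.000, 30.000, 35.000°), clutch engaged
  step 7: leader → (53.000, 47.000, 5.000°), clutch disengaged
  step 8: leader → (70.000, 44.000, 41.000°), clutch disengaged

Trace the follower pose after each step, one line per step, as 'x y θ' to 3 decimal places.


18.000 -3.000 -60.000
29.000 -11.500 -215.000
29.000 -11.500 -215.000
28.000 -18.500 -294.000
29.000 -10.500 -185.000
29.000 -10.500 -185.000
5.000 -20.500 -156.000
5.000 -20.500 -156.000
5.000 -20.500 -156.000

step 0: Δleader=(5.000, 13.000, -12.000°), engaged; cmd=(5.000, 6.000, -47.000°) → follower=(18.000, -3.000, -60.000°)
step 1: Δleader=(11.000, -16.000, -39.000°), engaged; cmd=(11.000, -8.500, -155.000°) → follower=(29.000, -11.500, -215.000°)
step 2: Δleader=(-19.000, -16.000, 44.000°), disengaged; cmd=(0,0,0) → follower holds at (29.000, -11.500, -215.000°)
step 3: Δleader=(-1.000, -13.000, -20.000°), engaged; cmd=(-1.000, -7.000, -79.000°) → follower=(28.000, -18.500, -294.000°)
step 4: Δleader=(1.000, 17.000, 27.000°), engaged; cmd=(1.000, 8.000, 109.000°) → follower=(29.000, -10.500, -185.000°)
step 5: Δleader=(20.000, 6.000, -7.000°), disengaged; cmd=(0,0,0) → follower holds at (29.000, -10.500, -185.000°)
step 6: Δleader=(-24.000, -19.000, 7.000°), engaged; cmd=(-24.000, -10.000, 29.000°) → follower=(5.000, -20.500, -156.000°)
step 7: Δleader=(25.000, 17.000, -30.000°), disengaged; cmd=(0,0,0) → follower holds at (5.000, -20.500, -156.000°)
step 8: Δleader=(17.000, -3.000, 36.000°), disengaged; cmd=(0,0,0) → follower holds at (5.000, -20.500, -156.000°)


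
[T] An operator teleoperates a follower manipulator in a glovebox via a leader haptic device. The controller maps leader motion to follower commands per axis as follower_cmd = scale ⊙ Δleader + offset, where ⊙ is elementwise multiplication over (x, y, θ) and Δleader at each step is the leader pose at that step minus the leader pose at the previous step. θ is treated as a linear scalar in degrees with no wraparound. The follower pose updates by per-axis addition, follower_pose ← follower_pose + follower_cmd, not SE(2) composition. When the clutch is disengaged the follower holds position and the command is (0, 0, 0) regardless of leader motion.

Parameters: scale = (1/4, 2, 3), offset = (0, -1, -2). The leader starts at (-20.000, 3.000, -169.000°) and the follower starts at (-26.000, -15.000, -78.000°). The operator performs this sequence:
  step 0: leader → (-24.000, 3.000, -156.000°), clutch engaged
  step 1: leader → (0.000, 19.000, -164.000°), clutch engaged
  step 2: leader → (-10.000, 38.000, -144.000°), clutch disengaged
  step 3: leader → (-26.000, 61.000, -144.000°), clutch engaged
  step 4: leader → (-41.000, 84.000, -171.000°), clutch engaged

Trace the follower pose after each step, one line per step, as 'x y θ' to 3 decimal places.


step 0: Δleader=(-4.000, 0.000, 13.000°), engaged; cmd=(-1.000, -1.000, 37.000°) → follower=(-27.000, -16.000, -41.000°)
step 1: Δleader=(24.000, 16.000, -8.000°), engaged; cmd=(6.000, 31.000, -26.000°) → follower=(-21.000, 15.000, -67.000°)
step 2: Δleader=(-10.000, 19.000, 20.000°), disengaged; cmd=(0,0,0) → follower holds at (-21.000, 15.000, -67.000°)
step 3: Δleader=(-16.000, 23.000, 0.000°), engaged; cmd=(-4.000, 45.000, -2.000°) → follower=(-25.000, 60.000, -69.000°)
step 4: Δleader=(-15.000, 23.000, -27.000°), engaged; cmd=(-3.750, 45.000, -83.000°) → follower=(-28.750, 105.000, -152.000°)

-27.000 -16.000 -41.000
-21.000 15.000 -67.000
-21.000 15.000 -67.000
-25.000 60.000 -69.000
-28.750 105.000 -152.000


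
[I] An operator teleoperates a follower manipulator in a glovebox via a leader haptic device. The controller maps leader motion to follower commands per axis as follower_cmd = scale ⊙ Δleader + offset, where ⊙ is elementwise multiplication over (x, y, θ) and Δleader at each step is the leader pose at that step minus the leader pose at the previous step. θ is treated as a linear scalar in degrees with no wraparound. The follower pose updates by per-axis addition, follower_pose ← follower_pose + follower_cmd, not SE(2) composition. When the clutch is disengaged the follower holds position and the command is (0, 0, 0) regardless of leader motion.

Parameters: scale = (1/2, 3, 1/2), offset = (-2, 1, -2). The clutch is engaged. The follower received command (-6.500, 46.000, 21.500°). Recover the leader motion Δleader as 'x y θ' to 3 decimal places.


-9.000 15.000 47.000

axis x: (-6.500 − -2) / (1/2) = -9.000
axis y: (46.000 − 1) / (3) = 15.000
axis θ: (21.500 − -2) / (1/2) = 47.000


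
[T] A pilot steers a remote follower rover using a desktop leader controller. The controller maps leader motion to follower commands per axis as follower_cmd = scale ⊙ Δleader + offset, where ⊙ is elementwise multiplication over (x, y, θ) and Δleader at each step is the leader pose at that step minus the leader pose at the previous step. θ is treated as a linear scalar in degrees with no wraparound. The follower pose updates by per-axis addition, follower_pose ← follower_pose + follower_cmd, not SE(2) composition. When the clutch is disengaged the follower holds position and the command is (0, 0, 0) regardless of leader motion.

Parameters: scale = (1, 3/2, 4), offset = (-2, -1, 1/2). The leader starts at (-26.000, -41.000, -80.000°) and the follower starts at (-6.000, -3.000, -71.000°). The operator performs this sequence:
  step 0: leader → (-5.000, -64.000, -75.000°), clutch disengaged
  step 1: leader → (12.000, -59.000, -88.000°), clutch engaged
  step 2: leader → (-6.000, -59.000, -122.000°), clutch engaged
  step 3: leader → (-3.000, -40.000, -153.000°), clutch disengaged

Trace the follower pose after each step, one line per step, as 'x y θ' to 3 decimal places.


step 0: Δleader=(21.000, -23.000, 5.000°), disengaged; cmd=(0,0,0) → follower holds at (-6.000, -3.000, -71.000°)
step 1: Δleader=(17.000, 5.000, -13.000°), engaged; cmd=(15.000, 6.500, -51.500°) → follower=(9.000, 3.500, -122.500°)
step 2: Δleader=(-18.000, 0.000, -34.000°), engaged; cmd=(-20.000, -1.000, -135.500°) → follower=(-11.000, 2.500, -258.000°)
step 3: Δleader=(3.000, 19.000, -31.000°), disengaged; cmd=(0,0,0) → follower holds at (-11.000, 2.500, -258.000°)

-6.000 -3.000 -71.000
9.000 3.500 -122.500
-11.000 2.500 -258.000
-11.000 2.500 -258.000


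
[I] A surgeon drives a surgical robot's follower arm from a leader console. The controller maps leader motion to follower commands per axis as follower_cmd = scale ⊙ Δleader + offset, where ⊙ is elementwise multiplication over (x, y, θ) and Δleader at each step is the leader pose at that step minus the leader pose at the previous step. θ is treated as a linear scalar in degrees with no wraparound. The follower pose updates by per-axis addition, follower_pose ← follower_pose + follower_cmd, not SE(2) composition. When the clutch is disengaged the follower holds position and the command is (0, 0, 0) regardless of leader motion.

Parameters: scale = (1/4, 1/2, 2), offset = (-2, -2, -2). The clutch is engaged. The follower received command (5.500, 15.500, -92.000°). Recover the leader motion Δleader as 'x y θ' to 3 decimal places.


axis x: (5.500 − -2) / (1/4) = 30.000
axis y: (15.500 − -2) / (1/2) = 35.000
axis θ: (-92.000 − -2) / (2) = -45.000

30.000 35.000 -45.000


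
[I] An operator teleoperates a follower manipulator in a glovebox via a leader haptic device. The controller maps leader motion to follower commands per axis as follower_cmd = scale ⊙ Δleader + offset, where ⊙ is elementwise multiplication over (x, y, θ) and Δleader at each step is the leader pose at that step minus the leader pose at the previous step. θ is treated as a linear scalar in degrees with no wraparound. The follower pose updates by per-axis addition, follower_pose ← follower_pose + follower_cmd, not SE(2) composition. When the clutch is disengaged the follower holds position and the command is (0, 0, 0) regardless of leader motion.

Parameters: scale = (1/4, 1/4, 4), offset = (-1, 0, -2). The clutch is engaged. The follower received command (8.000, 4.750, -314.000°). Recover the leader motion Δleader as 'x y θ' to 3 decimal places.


36.000 19.000 -78.000

axis x: (8.000 − -1) / (1/4) = 36.000
axis y: (4.750 − 0) / (1/4) = 19.000
axis θ: (-314.000 − -2) / (4) = -78.000


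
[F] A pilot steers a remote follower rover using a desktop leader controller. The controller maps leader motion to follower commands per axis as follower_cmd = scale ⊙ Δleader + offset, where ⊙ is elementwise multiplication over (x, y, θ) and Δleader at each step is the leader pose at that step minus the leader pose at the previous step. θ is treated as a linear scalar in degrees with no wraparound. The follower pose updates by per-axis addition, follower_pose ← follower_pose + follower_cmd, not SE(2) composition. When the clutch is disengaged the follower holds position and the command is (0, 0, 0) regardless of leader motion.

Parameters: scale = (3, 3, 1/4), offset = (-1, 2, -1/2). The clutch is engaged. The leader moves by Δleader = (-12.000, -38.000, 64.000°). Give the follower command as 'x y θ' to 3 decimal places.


-37.000 -112.000 15.500

axis x: 3·-12.000 + -1 = -37.000
axis y: 3·-38.000 + 2 = -112.000
axis θ: 1/4·64.000 + -1/2 = 15.500


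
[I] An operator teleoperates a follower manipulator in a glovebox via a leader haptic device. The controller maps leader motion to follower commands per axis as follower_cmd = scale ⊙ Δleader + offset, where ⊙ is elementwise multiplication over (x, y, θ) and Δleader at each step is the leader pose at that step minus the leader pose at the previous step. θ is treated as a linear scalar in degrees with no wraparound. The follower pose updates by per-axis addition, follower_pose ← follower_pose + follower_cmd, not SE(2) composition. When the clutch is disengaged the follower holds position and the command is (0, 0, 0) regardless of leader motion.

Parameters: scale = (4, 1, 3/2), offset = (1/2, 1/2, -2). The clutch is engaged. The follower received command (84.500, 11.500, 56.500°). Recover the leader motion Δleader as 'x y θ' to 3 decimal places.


axis x: (84.500 − 1/2) / (4) = 21.000
axis y: (11.500 − 1/2) / (1) = 11.000
axis θ: (56.500 − -2) / (3/2) = 39.000

21.000 11.000 39.000


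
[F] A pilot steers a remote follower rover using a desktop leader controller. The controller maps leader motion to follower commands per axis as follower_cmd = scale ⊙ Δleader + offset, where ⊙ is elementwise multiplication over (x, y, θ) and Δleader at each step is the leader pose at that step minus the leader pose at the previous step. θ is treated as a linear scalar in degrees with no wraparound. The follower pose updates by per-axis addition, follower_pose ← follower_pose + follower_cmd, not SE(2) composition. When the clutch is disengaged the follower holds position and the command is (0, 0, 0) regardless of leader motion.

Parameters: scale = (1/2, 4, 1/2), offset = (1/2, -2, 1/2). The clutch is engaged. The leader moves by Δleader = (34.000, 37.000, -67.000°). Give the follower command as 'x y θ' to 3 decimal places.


17.500 146.000 -33.000

axis x: 1/2·34.000 + 1/2 = 17.500
axis y: 4·37.000 + -2 = 146.000
axis θ: 1/2·-67.000 + 1/2 = -33.000


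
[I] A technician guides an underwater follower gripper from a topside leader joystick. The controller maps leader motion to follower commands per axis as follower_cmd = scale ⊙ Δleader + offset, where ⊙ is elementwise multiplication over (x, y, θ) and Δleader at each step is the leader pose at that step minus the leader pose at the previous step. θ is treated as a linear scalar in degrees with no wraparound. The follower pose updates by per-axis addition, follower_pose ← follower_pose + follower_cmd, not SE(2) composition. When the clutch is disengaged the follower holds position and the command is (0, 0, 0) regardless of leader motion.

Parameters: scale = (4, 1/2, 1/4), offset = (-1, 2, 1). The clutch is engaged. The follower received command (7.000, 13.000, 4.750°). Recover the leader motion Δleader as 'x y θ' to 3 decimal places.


axis x: (7.000 − -1) / (4) = 2.000
axis y: (13.000 − 2) / (1/2) = 22.000
axis θ: (4.750 − 1) / (1/4) = 15.000

2.000 22.000 15.000


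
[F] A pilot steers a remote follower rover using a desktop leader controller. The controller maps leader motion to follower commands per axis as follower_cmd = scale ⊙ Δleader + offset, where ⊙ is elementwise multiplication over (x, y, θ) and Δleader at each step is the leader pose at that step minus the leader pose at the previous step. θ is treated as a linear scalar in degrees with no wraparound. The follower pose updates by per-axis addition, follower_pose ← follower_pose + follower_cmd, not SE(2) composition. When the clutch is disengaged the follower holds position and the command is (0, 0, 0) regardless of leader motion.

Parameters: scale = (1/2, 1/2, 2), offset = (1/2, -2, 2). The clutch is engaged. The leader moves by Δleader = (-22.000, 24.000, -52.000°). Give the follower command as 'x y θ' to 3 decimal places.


-10.500 10.000 -102.000

axis x: 1/2·-22.000 + 1/2 = -10.500
axis y: 1/2·24.000 + -2 = 10.000
axis θ: 2·-52.000 + 2 = -102.000


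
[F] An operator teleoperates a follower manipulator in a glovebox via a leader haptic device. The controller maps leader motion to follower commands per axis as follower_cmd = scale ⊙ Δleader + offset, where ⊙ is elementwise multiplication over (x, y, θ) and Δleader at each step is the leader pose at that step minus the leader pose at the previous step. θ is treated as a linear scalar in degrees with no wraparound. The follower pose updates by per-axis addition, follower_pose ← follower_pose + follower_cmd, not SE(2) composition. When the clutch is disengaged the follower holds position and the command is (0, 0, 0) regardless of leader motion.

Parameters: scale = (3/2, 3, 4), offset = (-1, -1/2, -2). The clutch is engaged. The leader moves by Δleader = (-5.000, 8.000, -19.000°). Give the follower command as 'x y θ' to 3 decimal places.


-8.500 23.500 -78.000

axis x: 3/2·-5.000 + -1 = -8.500
axis y: 3·8.000 + -1/2 = 23.500
axis θ: 4·-19.000 + -2 = -78.000


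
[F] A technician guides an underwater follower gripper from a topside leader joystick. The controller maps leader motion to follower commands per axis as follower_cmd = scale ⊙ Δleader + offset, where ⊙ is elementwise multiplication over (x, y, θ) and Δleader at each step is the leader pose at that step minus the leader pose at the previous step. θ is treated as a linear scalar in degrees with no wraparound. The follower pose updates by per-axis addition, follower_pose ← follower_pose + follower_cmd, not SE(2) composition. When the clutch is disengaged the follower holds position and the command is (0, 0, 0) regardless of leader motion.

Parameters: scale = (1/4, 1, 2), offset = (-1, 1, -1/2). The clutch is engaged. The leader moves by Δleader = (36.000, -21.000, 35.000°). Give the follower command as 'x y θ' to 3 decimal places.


8.000 -20.000 69.500

axis x: 1/4·36.000 + -1 = 8.000
axis y: 1·-21.000 + 1 = -20.000
axis θ: 2·35.000 + -1/2 = 69.500


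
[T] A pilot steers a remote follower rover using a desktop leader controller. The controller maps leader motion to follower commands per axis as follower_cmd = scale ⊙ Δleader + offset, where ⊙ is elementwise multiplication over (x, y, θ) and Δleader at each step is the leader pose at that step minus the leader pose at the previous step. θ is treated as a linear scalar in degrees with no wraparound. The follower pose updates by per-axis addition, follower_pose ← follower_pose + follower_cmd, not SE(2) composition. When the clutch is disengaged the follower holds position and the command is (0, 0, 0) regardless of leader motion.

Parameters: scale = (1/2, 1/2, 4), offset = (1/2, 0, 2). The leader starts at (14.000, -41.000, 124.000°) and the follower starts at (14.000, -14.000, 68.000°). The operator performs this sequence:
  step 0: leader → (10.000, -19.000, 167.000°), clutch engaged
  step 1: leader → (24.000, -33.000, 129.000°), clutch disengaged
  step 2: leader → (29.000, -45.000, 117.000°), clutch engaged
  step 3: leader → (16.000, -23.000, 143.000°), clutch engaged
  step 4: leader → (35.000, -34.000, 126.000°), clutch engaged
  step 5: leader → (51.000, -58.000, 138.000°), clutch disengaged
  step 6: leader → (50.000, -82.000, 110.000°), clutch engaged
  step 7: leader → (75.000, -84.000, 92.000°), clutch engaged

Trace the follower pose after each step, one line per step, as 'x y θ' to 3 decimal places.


step 0: Δleader=(-4.000, 22.000, 43.000°), engaged; cmd=(-1.500, 11.000, 174.000°) → follower=(12.500, -3.000, 242.000°)
step 1: Δleader=(14.000, -14.000, -38.000°), disengaged; cmd=(0,0,0) → follower holds at (12.500, -3.000, 242.000°)
step 2: Δleader=(5.000, -12.000, -12.000°), engaged; cmd=(3.000, -6.000, -46.000°) → follower=(15.500, -9.000, 196.000°)
step 3: Δleader=(-13.000, 22.000, 26.000°), engaged; cmd=(-6.000, 11.000, 106.000°) → follower=(9.500, 2.000, 302.000°)
step 4: Δleader=(19.000, -11.000, -17.000°), engaged; cmd=(10.000, -5.500, -66.000°) → follower=(19.500, -3.500, 236.000°)
step 5: Δleader=(16.000, -24.000, 12.000°), disengaged; cmd=(0,0,0) → follower holds at (19.500, -3.500, 236.000°)
step 6: Δleader=(-1.000, -24.000, -28.000°), engaged; cmd=(0.000, -12.000, -110.000°) → follower=(19.500, -15.500, 126.000°)
step 7: Δleader=(25.000, -2.000, -18.000°), engaged; cmd=(13.000, -1.000, -70.000°) → follower=(32.500, -16.500, 56.000°)

12.500 -3.000 242.000
12.500 -3.000 242.000
15.500 -9.000 196.000
9.500 2.000 302.000
19.500 -3.500 236.000
19.500 -3.500 236.000
19.500 -15.500 126.000
32.500 -16.500 56.000


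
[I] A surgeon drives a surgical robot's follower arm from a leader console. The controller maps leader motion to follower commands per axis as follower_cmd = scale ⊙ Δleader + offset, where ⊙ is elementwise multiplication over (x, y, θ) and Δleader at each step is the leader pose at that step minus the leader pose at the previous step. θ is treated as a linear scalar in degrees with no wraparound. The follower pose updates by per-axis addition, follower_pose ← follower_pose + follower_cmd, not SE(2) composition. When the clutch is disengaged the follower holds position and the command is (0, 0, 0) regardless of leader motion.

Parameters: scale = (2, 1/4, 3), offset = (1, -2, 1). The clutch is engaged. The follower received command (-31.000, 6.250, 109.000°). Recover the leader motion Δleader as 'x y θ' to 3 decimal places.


-16.000 33.000 36.000

axis x: (-31.000 − 1) / (2) = -16.000
axis y: (6.250 − -2) / (1/4) = 33.000
axis θ: (109.000 − 1) / (3) = 36.000


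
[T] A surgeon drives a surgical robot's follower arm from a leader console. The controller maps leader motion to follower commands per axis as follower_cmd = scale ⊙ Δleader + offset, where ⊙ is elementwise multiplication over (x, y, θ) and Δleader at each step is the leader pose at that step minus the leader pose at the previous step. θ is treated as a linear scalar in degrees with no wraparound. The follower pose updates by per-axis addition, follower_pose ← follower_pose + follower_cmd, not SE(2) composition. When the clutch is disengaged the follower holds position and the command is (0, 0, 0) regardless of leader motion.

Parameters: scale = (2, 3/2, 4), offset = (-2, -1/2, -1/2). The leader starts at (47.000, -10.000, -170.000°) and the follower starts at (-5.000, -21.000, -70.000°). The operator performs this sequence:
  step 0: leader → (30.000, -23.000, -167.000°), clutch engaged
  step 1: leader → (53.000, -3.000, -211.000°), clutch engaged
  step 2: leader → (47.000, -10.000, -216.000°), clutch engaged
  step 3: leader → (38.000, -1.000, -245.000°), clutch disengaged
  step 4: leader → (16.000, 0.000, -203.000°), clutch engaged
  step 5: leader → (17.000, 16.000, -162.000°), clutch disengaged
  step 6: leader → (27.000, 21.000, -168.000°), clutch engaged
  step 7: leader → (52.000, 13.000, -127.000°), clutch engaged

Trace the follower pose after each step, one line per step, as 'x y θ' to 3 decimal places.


-41.000 -41.000 -58.500
3.000 -11.500 -235.000
-11.000 -22.500 -255.500
-11.000 -22.500 -255.500
-57.000 -21.500 -88.000
-57.000 -21.500 -88.000
-39.000 -14.500 -112.500
9.000 -27.000 51.000

step 0: Δleader=(-17.000, -13.000, 3.000°), engaged; cmd=(-36.000, -20.000, 11.500°) → follower=(-41.000, -41.000, -58.500°)
step 1: Δleader=(23.000, 20.000, -44.000°), engaged; cmd=(44.000, 29.500, -176.500°) → follower=(3.000, -11.500, -235.000°)
step 2: Δleader=(-6.000, -7.000, -5.000°), engaged; cmd=(-14.000, -11.000, -20.500°) → follower=(-11.000, -22.500, -255.500°)
step 3: Δleader=(-9.000, 9.000, -29.000°), disengaged; cmd=(0,0,0) → follower holds at (-11.000, -22.500, -255.500°)
step 4: Δleader=(-22.000, 1.000, 42.000°), engaged; cmd=(-46.000, 1.000, 167.500°) → follower=(-57.000, -21.500, -88.000°)
step 5: Δleader=(1.000, 16.000, 41.000°), disengaged; cmd=(0,0,0) → follower holds at (-57.000, -21.500, -88.000°)
step 6: Δleader=(10.000, 5.000, -6.000°), engaged; cmd=(18.000, 7.000, -24.500°) → follower=(-39.000, -14.500, -112.500°)
step 7: Δleader=(25.000, -8.000, 41.000°), engaged; cmd=(48.000, -12.500, 163.500°) → follower=(9.000, -27.000, 51.000°)
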